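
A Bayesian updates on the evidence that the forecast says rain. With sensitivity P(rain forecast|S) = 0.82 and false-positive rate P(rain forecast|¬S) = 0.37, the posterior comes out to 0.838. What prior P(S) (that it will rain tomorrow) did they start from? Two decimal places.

Bayes' rule in odds form gives O(S|E) = O(S)·[P(E|S)/P(E|¬S)], hence O(S) = O(S|E)/LR.
Posterior odds = 0.838/(1−0.838) = 5.1728. LR = 0.82/0.37 = 2.2162.
Prior odds = 5.1728/2.2162 = 2.3341, so P(S) = 2.3341/(1+2.3341) ≈ 0.70.

P(S) = 0.70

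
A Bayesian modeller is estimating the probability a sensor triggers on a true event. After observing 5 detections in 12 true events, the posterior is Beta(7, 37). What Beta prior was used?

Beta is conjugate to the binomial likelihood: posterior = Beta(α+s, β+f).
Subtract the data counts: 7−5=2, 37−7=30.

Beta(2, 30)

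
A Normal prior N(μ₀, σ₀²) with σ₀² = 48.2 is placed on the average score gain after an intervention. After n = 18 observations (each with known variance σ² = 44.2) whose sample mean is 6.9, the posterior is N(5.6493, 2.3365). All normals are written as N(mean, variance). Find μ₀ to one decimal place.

With known observation variance, the Normal–Normal posterior has precision τ_n = τ₀ + n/σ² and mean μ_n = (τ₀μ₀ + (n/σ²)x̄)/τ_n.
Here τ₀ = 1/48.2 = 0.020747 and τ_data = 18/44.2 = 0.407240, so τ_n = 0.427987.
Rearranging for μ₀: μ₀ = (μ_n·τ_n − τ_data·x̄)/τ₀ = (5.6493·0.427987 − 0.407240·6.9) / 0.020747 = -0.392129/0.020747 ≈ -18.9.

μ₀ = -18.9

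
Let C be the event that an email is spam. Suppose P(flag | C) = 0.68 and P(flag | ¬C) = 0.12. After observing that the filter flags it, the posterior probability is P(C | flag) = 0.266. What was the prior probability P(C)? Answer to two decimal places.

Bayes' rule in odds form gives O(C|E) = O(C)·[P(E|C)/P(E|¬C)], hence O(C) = O(C|E)/LR.
Posterior odds = 0.266/(1−0.266) = 0.3624. LR = 0.68/0.12 = 5.6667.
Prior odds = 0.3624/5.6667 = 0.0640, so P(C) = 0.0640/(1+0.0640) ≈ 0.06.

P(C) = 0.06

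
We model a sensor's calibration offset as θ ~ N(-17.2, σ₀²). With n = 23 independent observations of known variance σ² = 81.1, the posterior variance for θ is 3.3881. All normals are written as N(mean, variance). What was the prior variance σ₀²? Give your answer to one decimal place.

σ₀² = 86.6

Posterior precision equals prior precision plus data precision: 1/σ_n² = 1/σ₀² + n/σ².
So 1/σ₀² = 1/3.3881 − 23/81.1 = 0.295151 − 0.283600 = 0.011551.
Hence σ₀² = 1/0.011551 ≈ 86.6.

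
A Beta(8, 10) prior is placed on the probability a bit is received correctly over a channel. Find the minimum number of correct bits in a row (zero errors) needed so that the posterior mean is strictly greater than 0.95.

After k correct bits and 0 errors the posterior is Beta(8+k, 10), with mean (8+k)/(8+10+k).
Set (8+k)/(18+k) > 0.95 and solve: k > (0.95·18 − 8)/(1 − 0.95) = 182.000.
The smallest integer exceeding 182.000 is 183.

k = 183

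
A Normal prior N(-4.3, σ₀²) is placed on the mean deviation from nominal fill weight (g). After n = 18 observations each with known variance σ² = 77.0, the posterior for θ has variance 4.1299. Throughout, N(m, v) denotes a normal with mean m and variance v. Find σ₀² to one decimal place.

Posterior precision equals prior precision plus data precision: 1/σ_n² = 1/σ₀² + n/σ².
So 1/σ₀² = 1/4.1299 − 18/77.0 = 0.242137 − 0.233766 = 0.008371.
Hence σ₀² = 1/0.008371 ≈ 119.5.

σ₀² = 119.5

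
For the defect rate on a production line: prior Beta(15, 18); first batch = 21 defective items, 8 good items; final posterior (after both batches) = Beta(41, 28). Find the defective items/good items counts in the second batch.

5 defective items and 2 good items

Because Beta–binomial updating is additive in the counts, the combined data contributed (α_post−α_prior, β_post−β_prior) successes and failures.
Total across both batches: 41−15=26 defective items, 28−18=10 good items.
Subtract the first batch: 26−21=5 defective items and 10−8=2 good items.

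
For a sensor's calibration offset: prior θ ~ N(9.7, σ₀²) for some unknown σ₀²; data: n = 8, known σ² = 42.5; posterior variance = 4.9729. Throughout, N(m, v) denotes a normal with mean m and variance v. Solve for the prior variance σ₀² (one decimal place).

Posterior precision equals prior precision plus data precision: 1/σ_n² = 1/σ₀² + n/σ².
So 1/σ₀² = 1/4.9729 − 8/42.5 = 0.201090 − 0.188235 = 0.012855.
Hence σ₀² = 1/0.012855 ≈ 77.8.

σ₀² = 77.8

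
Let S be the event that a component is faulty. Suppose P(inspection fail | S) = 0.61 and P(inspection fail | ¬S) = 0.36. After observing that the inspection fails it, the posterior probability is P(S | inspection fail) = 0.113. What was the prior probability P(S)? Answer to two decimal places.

Bayes' rule in odds form gives O(S|E) = O(S)·[P(E|S)/P(E|¬S)], hence O(S) = O(S|E)/LR.
Posterior odds = 0.113/(1−0.113) = 0.1274. LR = 0.61/0.36 = 1.6944.
Prior odds = 0.1274/1.6944 = 0.0752, so P(S) = 0.0752/(1+0.0752) ≈ 0.07.

P(S) = 0.07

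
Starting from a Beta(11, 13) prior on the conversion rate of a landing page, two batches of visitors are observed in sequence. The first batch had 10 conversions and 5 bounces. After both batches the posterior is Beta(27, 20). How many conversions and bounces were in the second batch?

Because Beta–binomial updating is additive in the counts, the combined data contributed (α_post−α_prior, β_post−β_prior) successes and failures.
Total across both batches: 27−11=16 conversions, 20−13=7 bounces.
Subtract the first batch: 16−10=6 conversions and 7−5=2 bounces.

6 conversions and 2 bounces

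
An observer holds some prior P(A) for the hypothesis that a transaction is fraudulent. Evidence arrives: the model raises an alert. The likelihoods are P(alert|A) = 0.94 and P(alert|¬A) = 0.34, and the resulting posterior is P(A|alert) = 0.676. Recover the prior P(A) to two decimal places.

P(A) = 0.43

Bayes' rule in odds form gives O(A|E) = O(A)·[P(E|A)/P(E|¬A)], hence O(A) = O(A|E)/LR.
Posterior odds = 0.676/(1−0.676) = 2.0864. LR = 0.94/0.34 = 2.7647.
Prior odds = 2.0864/2.7647 = 0.7547, so P(A) = 0.7547/(1+0.7547) ≈ 0.43.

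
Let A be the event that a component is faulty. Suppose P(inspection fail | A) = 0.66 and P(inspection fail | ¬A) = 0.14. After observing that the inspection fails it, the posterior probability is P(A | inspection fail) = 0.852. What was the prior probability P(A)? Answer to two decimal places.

P(A) = 0.55

Bayes' rule in odds form gives O(A|E) = O(A)·[P(E|A)/P(E|¬A)], hence O(A) = O(A|E)/LR.
Posterior odds = 0.852/(1−0.852) = 5.7568. LR = 0.66/0.14 = 4.7143.
Prior odds = 5.7568/4.7143 = 1.2211, so P(A) = 1.2211/(1+1.2211) ≈ 0.55.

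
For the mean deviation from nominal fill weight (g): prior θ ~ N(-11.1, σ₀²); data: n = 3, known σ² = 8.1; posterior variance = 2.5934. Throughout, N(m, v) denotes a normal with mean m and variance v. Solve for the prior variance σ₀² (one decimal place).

σ₀² = 65.7

For the Normal–Normal model with known σ², precisions add: τ_n = τ₀ + n/σ².
So 1/σ₀² = 1/2.5934 − 3/8.1 = 0.385594 − 0.370370 = 0.015224.
Hence σ₀² = 1/0.015224 ≈ 65.7.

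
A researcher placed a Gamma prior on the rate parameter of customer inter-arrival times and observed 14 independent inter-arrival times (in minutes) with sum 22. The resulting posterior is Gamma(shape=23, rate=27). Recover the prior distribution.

For an exponential likelihood with a Gamma(α, β) prior on the rate, n observations with total T give posterior Gamma(α+n, β+T).
So α = 23 − 14 = 9 and β = 27 − 22 = 5.

Gamma(shape=9, rate=5)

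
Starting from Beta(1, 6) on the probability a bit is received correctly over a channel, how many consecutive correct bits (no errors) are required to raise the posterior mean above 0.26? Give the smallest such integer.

k = 2

After k correct bits and 0 errors the posterior is Beta(1+k, 6), with mean (1+k)/(1+6+k).
Set (1+k)/(7+k) > 0.26 and solve: k > (0.26·7 − 1)/(1 − 0.26) = 1.108.
The smallest integer exceeding 1.108 is 2.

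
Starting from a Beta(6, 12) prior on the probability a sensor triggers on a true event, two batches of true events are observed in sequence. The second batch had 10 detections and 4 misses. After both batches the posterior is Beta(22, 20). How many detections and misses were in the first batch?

Because Beta–binomial updating is additive in the counts, the combined data contributed (α_post−α_prior, β_post−β_prior) successes and failures.
Total across both batches: 22−6=16 detections, 20−12=8 misses.
Subtract the second batch: 16−10=6 detections and 8−4=4 misses.

6 detections and 4 misses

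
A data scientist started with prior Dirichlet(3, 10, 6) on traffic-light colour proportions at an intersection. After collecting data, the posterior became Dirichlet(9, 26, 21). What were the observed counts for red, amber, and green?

counts (6, 16, 15)

For a Dirichlet(α) prior with multinomial counts c, the posterior is Dirichlet(α + c) componentwise.
Counts are posterior − prior componentwise: 9−3=6, 26−10=16, 21−6=15.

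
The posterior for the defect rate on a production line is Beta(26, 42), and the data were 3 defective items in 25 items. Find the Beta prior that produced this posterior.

Beta(23, 20)

Beta is conjugate to the binomial likelihood: posterior = Beta(a+s, b+f).
Subtract the data counts: 26−3=23, 42−22=20.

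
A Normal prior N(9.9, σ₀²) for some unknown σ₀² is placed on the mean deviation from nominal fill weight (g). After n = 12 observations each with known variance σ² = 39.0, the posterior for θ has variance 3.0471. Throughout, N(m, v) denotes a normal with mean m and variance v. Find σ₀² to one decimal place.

σ₀² = 48.8

Posterior precision equals prior precision plus data precision: 1/σ_n² = 1/σ₀² + n/σ².
So 1/σ₀² = 1/3.0471 − 12/39.0 = 0.328181 − 0.307692 = 0.020489.
Hence σ₀² = 1/0.020489 ≈ 48.8.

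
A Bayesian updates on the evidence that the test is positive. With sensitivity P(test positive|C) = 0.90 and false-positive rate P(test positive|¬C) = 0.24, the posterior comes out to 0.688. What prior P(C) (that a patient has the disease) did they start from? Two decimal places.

Bayes' rule in odds form gives O(C|E) = O(C)·[P(E|C)/P(E|¬C)], hence O(C) = O(C|E)/LR.
Posterior odds = 0.688/(1−0.688) = 2.2051. LR = 0.90/0.24 = 3.7500.
Prior odds = 2.2051/3.7500 = 0.5880, so P(C) = 0.5880/(1+0.5880) ≈ 0.37.

P(C) = 0.37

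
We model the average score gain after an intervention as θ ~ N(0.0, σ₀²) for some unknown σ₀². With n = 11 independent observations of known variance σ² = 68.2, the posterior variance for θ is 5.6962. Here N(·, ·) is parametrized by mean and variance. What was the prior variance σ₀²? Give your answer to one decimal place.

σ₀² = 70.1

For the Normal–Normal model with known σ², precisions add: τ_n = τ₀ + n/σ².
So 1/σ₀² = 1/5.6962 − 11/68.2 = 0.175556 − 0.161290 = 0.014266.
Hence σ₀² = 1/0.014266 ≈ 70.1.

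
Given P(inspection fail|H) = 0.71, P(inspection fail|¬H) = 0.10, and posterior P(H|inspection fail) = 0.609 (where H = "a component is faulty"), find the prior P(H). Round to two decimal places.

In odds form, posterior odds = prior odds × likelihood ratio, so prior odds = posterior odds ÷ LR.
Posterior odds = 0.609/(1−0.609) = 1.5575. LR = 0.71/0.10 = 7.1000.
Prior odds = 1.5575/7.1000 = 0.2194, so P(H) = 0.2194/(1+0.2194) ≈ 0.18.

P(H) = 0.18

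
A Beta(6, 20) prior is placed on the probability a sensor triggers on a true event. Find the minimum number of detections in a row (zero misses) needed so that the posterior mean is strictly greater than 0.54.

After k detections and 0 misses the posterior is Beta(6+k, 20), with mean (6+k)/(6+20+k).
Set (6+k)/(26+k) > 0.54 and solve: k > (0.54·26 − 6)/(1 − 0.54) = 17.478.
The smallest integer exceeding 17.478 is 18, and checking k=18: (24)/(44) = 0.5455 > 0.54.

k = 18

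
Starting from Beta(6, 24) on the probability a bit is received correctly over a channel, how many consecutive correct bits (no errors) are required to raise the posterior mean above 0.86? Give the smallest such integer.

After k correct bits and 0 errors the posterior is Beta(6+k, 24), with mean (6+k)/(6+24+k).
Set (6+k)/(30+k) > 0.86 and solve: k > (0.86·30 − 6)/(1 − 0.86) = 141.429.
The smallest integer exceeding 141.429 is 142, and checking k=142: (148)/(172) = 0.8605 > 0.86.

k = 142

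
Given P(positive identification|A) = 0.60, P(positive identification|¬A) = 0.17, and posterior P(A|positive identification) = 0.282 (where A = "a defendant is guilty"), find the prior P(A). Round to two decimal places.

P(A) = 0.10

Bayes' rule in odds form gives O(A|E) = O(A)·[P(E|A)/P(E|¬A)], hence O(A) = O(A|E)/LR.
Posterior odds = 0.282/(1−0.282) = 0.3928. LR = 0.60/0.17 = 3.5294.
Prior odds = 0.3928/3.5294 = 0.1113, so P(A) = 0.1113/(1+0.1113) ≈ 0.10.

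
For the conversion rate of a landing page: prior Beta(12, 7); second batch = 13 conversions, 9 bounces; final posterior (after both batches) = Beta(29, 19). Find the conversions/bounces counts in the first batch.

4 conversions and 3 bounces

Because Beta–binomial updating is additive in the counts, the combined data contributed (α_post−α_prior, β_post−β_prior) successes and failures.
Total across both batches: 29−12=17 conversions, 19−7=12 bounces.
Subtract the second batch: 17−13=4 conversions and 12−9=3 bounces.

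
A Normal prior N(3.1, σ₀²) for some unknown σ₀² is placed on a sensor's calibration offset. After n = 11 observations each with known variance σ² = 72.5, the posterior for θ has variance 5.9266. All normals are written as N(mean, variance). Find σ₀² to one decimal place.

σ₀² = 58.8

For the Normal–Normal model with known σ², precisions add: τ_n = τ₀ + n/σ².
So 1/σ₀² = 1/5.9266 − 11/72.5 = 0.168731 − 0.151724 = 0.017007.
Hence σ₀² = 1/0.017007 ≈ 58.8.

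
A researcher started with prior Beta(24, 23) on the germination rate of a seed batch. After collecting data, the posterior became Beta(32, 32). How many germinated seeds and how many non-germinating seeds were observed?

Beta is conjugate to the binomial likelihood: posterior = Beta(α+s, β+f).
So s = 32 − 24 = 8 and f = 32 − 23 = 9.

8 germinated seeds and 9 non-germinating seeds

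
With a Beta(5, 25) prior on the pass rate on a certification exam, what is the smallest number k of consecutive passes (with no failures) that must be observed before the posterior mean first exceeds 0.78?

After k passes and 0 failures the posterior is Beta(5+k, 25), with mean (5+k)/(5+25+k).
Set (5+k)/(30+k) > 0.78 and solve: k > (0.78·30 − 5)/(1 − 0.78) = 83.636.
The smallest integer exceeding 83.636 is 84.

k = 84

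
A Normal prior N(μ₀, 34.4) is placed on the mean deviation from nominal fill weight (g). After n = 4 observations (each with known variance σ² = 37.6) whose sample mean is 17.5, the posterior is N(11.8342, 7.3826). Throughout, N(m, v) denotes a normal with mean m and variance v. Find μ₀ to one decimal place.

The posterior mean is a precision-weighted average: μ_n = (τ₀μ₀ + τ_data·x̄)/(τ₀+τ_data), with τ₀=1/σ₀² and τ_data=n/σ².
Here τ₀ = 1/34.4 = 0.029070 and τ_data = 4/37.6 = 0.106383, so τ_n = 0.135453.
Rearranging for μ₀: μ₀ = (μ_n·τ_n − τ_data·x̄)/τ₀ = (11.8342·0.135453 − 0.106383·17.5) / 0.029070 = -0.258725/0.029070 ≈ -8.9.

μ₀ = -8.9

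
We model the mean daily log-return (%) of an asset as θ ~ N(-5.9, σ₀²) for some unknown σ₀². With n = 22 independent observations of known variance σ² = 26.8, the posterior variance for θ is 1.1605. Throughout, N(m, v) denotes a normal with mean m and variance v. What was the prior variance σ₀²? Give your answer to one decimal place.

For the Normal–Normal model with known σ², precisions add: τ_n = τ₀ + n/σ².
So 1/σ₀² = 1/1.1605 − 22/26.8 = 0.861698 − 0.820896 = 0.040802.
Hence σ₀² = 1/0.040802 ≈ 24.5.

σ₀² = 24.5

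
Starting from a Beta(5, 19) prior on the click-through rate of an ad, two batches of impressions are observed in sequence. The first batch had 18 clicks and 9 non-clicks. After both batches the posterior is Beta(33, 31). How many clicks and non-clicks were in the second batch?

10 clicks and 3 non-clicks

Sequential conjugate updates are equivalent to a single update on the pooled data, so total successes = posterior α − prior α and total failures = posterior β − prior β.
Total across both batches: 33−5=28 clicks, 31−19=12 non-clicks.
Subtract the first batch: 28−18=10 clicks and 12−9=3 non-clicks.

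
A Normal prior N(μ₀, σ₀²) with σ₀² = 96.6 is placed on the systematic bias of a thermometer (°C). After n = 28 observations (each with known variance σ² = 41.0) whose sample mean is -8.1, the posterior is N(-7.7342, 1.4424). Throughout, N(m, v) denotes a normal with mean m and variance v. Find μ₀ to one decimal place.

The posterior mean is a precision-weighted average: μ_n = (τ₀μ₀ + τ_data·x̄)/(τ₀+τ_data), with τ₀=1/σ₀² and τ_data=n/σ².
Here τ₀ = 1/96.6 = 0.010352 and τ_data = 28/41.0 = 0.682927, so τ_n = 0.693279.
Rearranging for μ₀: μ₀ = (μ_n·τ_n − τ_data·x̄)/τ₀ = (-7.7342·0.693279 − 0.682927·-8.1) / 0.010352 = 0.169750/0.010352 ≈ 16.4.

μ₀ = 16.4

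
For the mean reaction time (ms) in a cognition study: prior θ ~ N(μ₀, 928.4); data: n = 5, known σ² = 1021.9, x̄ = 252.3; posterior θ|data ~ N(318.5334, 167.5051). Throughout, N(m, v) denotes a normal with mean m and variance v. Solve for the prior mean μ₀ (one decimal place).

With known observation variance, the Normal–Normal posterior has precision τ_n = τ₀ + n/σ² and mean μ_n = (τ₀μ₀ + (n/σ²)x̄)/τ_n.
Here τ₀ = 1/928.4 = 0.001077 and τ_data = 5/1021.9 = 0.004893, so τ_n = 0.005970.
Rearranging for μ₀: μ₀ = (μ_n·τ_n − τ_data·x̄)/τ₀ = (318.5334·0.005970 − 0.004893·252.3) / 0.001077 = 0.667140/0.001077 ≈ 619.4.

μ₀ = 619.4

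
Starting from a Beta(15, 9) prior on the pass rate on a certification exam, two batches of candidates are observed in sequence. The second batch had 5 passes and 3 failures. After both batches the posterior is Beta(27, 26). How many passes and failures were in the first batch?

7 passes and 14 failures

Because Beta–binomial updating is additive in the counts, the combined data contributed (α_post−α_prior, β_post−β_prior) successes and failures.
Total across both batches: 27−15=12 passes, 26−9=17 failures.
Subtract the second batch: 12−5=7 passes and 17−3=14 failures.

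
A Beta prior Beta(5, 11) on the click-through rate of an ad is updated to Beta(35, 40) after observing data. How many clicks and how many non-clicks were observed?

A Beta(α, β) prior with s successes and f failures in binomial data gives a Beta(α+s, β+f) posterior.
Match parameters: s=35−5=30, f=40−11=29.

30 clicks and 29 non-clicks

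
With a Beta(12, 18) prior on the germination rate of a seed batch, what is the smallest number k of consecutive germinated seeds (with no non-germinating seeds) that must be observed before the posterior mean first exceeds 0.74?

k = 40

After k germinated seeds and 0 non-germinating seeds the posterior is Beta(12+k, 18), with mean (12+k)/(12+18+k).
Set (12+k)/(30+k) > 0.74 and solve: k > (0.74·30 − 12)/(1 − 0.74) = 39.231.
The smallest integer exceeding 39.231 is 40, and checking k=40: (52)/(70) = 0.7429 > 0.74.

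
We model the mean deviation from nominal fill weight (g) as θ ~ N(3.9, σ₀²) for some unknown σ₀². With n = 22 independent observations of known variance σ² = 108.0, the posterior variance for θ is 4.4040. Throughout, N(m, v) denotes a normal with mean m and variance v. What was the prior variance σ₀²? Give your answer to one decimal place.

σ₀² = 42.8

Posterior precision equals prior precision plus data precision: 1/σ_n² = 1/σ₀² + n/σ².
So 1/σ₀² = 1/4.4040 − 22/108.0 = 0.227066 − 0.203704 = 0.023362.
Hence σ₀² = 1/0.023362 ≈ 42.8.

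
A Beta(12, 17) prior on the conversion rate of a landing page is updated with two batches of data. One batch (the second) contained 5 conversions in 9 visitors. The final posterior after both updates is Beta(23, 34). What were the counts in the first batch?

6 conversions and 13 bounces

Sequential conjugate updates are equivalent to a single update on the pooled data, so total successes = posterior α − prior α and total failures = posterior β − prior β.
Total across both batches: 23−12=11 conversions, 34−17=17 bounces.
Subtract the second batch: 11−5=6 conversions and 17−4=13 bounces.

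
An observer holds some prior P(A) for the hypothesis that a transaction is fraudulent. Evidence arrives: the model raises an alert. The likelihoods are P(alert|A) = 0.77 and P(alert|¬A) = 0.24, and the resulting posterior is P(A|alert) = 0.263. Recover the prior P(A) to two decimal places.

In odds form, posterior odds = prior odds × likelihood ratio, so prior odds = posterior odds ÷ LR.
Posterior odds = 0.263/(1−0.263) = 0.3569. LR = 0.77/0.24 = 3.2083.
Prior odds = 0.3569/3.2083 = 0.1112, so P(A) = 0.1112/(1+0.1112) ≈ 0.10.

P(A) = 0.10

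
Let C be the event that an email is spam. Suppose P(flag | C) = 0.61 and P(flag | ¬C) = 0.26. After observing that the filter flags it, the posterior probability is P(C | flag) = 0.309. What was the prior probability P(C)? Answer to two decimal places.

Bayes' rule in odds form gives O(C|E) = O(C)·[P(E|C)/P(E|¬C)], hence O(C) = O(C|E)/LR.
Posterior odds = 0.309/(1−0.309) = 0.4472. LR = 0.61/0.26 = 2.3462.
Prior odds = 0.4472/2.3462 = 0.1906, so P(C) = 0.1906/(1+0.1906) ≈ 0.16.

P(C) = 0.16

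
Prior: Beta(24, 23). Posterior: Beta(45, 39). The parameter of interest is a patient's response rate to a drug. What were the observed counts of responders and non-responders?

A Beta(α, β) prior with s successes and f failures in binomial data gives a Beta(α+s, β+f) posterior.
Match parameters: s=45−24=21, f=39−23=16.

21 responders and 16 non-responders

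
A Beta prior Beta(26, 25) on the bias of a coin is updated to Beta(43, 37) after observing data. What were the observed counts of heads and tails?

17 heads and 12 tails

Under Beta–binomial conjugacy the posterior parameters are (α+s, β+f).
Match parameters: s=43−26=17, f=37−25=12.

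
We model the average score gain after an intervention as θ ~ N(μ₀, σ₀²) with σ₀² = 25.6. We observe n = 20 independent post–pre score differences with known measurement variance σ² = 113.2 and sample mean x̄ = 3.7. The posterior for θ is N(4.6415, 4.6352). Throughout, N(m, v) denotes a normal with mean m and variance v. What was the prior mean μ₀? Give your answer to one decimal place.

μ₀ = 8.9

With known observation variance, the Normal–Normal posterior has precision τ_n = τ₀ + n/σ² and mean μ_n = (τ₀μ₀ + (n/σ²)x̄)/τ_n.
Here τ₀ = 1/25.6 = 0.039062 and τ_data = 20/113.2 = 0.176678, so τ_n = 0.215740.
Rearranging for μ₀: μ₀ = (μ_n·τ_n − τ_data·x̄)/τ₀ = (4.6415·0.215740 − 0.176678·3.7) / 0.039062 = 0.347649/0.039062 ≈ 8.9.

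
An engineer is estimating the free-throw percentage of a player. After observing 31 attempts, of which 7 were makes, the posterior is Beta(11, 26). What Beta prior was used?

Beta(4, 2)

Beta is conjugate to the binomial likelihood: posterior = Beta(a+s, b+f).
So a = 11 − 7 = 4 and b = 26 − 24 = 2.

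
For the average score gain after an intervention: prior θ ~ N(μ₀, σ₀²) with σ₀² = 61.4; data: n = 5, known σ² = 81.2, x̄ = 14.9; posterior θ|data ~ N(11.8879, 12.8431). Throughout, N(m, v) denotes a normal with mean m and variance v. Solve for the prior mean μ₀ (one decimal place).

With known observation variance, the Normal–Normal posterior has precision τ_n = τ₀ + n/σ² and mean μ_n = (τ₀μ₀ + (n/σ²)x̄)/τ_n.
Here τ₀ = 1/61.4 = 0.016287 and τ_data = 5/81.2 = 0.061576, so τ_n = 0.077863.
Rearranging for μ₀: μ₀ = (μ_n·τ_n − τ_data·x̄)/τ₀ = (11.8879·0.077863 − 0.061576·14.9) / 0.016287 = 0.008145/0.016287 ≈ 0.5.

μ₀ = 0.5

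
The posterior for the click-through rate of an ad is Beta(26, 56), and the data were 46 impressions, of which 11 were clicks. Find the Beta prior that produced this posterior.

Beta(15, 21)

A Beta(a, b) prior with s successes and f failures in binomial data gives a Beta(a+s, b+f) posterior.
So a = 26 − 11 = 15 and b = 56 − 35 = 21.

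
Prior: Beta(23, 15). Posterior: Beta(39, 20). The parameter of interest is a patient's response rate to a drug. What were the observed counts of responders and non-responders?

A Beta(α, β) prior with s successes and f failures in binomial data gives a Beta(α+s, β+f) posterior.
Match parameters: s=39−23=16, f=20−15=5.

16 responders and 5 non-responders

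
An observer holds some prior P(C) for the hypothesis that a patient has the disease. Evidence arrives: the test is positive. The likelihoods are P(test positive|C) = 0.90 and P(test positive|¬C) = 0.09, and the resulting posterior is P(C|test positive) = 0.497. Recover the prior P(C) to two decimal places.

P(C) = 0.09

Bayes' rule in odds form gives O(C|E) = O(C)·[P(E|C)/P(E|¬C)], hence O(C) = O(C|E)/LR.
Posterior odds = 0.497/(1−0.497) = 0.9881. LR = 0.90/0.09 = 10.0000.
Prior odds = 0.9881/10.0000 = 0.0988, so P(C) = 0.0988/(1+0.0988) ≈ 0.09.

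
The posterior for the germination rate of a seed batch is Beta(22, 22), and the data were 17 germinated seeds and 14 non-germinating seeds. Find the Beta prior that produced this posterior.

Under Beta–binomial conjugacy the posterior parameters are (a+s, b+f).
Subtract the data counts: 22−17=5, 22−14=8.

Beta(5, 8)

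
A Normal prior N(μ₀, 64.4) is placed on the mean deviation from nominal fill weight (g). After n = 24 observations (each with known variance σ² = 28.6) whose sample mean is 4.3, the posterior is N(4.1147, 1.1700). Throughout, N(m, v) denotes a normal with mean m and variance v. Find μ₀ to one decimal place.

μ₀ = -5.9

With known observation variance, the Normal–Normal posterior has precision τ_n = τ₀ + n/σ² and mean μ_n = (τ₀μ₀ + (n/σ²)x̄)/τ_n.
Here τ₀ = 1/64.4 = 0.015528 and τ_data = 24/28.6 = 0.839161, so τ_n = 0.854689.
Rearranging for μ₀: μ₀ = (μ_n·τ_n − τ_data·x̄)/τ₀ = (4.1147·0.854689 − 0.839161·4.3) / 0.015528 = -0.091603/0.015528 ≈ -5.9.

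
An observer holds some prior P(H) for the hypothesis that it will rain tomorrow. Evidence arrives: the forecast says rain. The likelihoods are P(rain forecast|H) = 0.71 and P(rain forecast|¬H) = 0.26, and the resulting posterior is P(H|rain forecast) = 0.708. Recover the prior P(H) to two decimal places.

Bayes' rule in odds form gives O(H|E) = O(H)·[P(E|H)/P(E|¬H)], hence O(H) = O(H|E)/LR.
Posterior odds = 0.708/(1−0.708) = 2.4247. LR = 0.71/0.26 = 2.7308.
Prior odds = 2.4247/2.7308 = 0.8879, so P(H) = 0.8879/(1+0.8879) ≈ 0.47.

P(H) = 0.47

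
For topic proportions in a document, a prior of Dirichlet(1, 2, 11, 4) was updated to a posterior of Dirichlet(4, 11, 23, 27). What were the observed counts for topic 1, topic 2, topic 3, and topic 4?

For a Dirichlet(α) prior with multinomial counts c, the posterior is Dirichlet(α + c) componentwise.
Counts are posterior − prior componentwise: 4−1=3, 11−2=9, 23−11=12, 27−4=23.

counts (3, 9, 12, 23)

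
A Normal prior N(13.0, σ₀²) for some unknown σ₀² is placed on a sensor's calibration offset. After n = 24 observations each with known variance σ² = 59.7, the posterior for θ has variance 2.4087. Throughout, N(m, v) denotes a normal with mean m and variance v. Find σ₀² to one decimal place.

σ₀² = 76.0

For the Normal–Normal model with known σ², precisions add: τ_n = τ₀ + n/σ².
So 1/σ₀² = 1/2.4087 − 24/59.7 = 0.415162 − 0.402010 = 0.013152.
Hence σ₀² = 1/0.013152 ≈ 76.0.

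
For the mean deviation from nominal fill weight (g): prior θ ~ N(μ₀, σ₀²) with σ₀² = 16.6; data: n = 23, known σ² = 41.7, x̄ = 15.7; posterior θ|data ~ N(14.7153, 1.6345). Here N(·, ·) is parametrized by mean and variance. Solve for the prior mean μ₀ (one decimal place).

With known observation variance, the Normal–Normal posterior has precision τ_n = τ₀ + n/σ² and mean μ_n = (τ₀μ₀ + (n/σ²)x̄)/τ_n.
Here τ₀ = 1/16.6 = 0.060241 and τ_data = 23/41.7 = 0.551559, so τ_n = 0.611800.
Rearranging for μ₀: μ₀ = (μ_n·τ_n − τ_data·x̄)/τ₀ = (14.7153·0.611800 − 0.551559·15.7) / 0.060241 = 0.343344/0.060241 ≈ 5.7.

μ₀ = 5.7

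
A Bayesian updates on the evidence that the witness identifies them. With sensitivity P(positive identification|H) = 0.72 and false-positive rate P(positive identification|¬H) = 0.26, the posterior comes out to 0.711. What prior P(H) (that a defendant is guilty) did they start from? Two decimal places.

In odds form, posterior odds = prior odds × likelihood ratio, so prior odds = posterior odds ÷ LR.
Posterior odds = 0.711/(1−0.711) = 2.4602. LR = 0.72/0.26 = 2.7692.
Prior odds = 2.4602/2.7692 = 0.8884, so P(H) = 0.8884/(1+0.8884) ≈ 0.47.

P(H) = 0.47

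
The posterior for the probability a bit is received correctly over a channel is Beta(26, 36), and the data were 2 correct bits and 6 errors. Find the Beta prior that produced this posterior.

Beta(24, 30)

Under Beta–binomial conjugacy the posterior parameters are (α+s, β+f).
So α = 26 − 2 = 24 and β = 36 − 6 = 30.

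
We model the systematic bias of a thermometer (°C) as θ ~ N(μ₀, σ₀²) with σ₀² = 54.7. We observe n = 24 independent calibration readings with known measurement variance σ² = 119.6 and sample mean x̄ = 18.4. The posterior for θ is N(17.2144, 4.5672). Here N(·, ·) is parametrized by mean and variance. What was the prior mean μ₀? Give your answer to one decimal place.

μ₀ = 4.2

The posterior mean is a precision-weighted average: μ_n = (τ₀μ₀ + τ_data·x̄)/(τ₀+τ_data), with τ₀=1/σ₀² and τ_data=n/σ².
Here τ₀ = 1/54.7 = 0.018282 and τ_data = 24/119.6 = 0.200669, so τ_n = 0.218951.
Rearranging for μ₀: μ₀ = (μ_n·τ_n − τ_data·x̄)/τ₀ = (17.2144·0.218951 − 0.200669·18.4) / 0.018282 = 0.076800/0.018282 ≈ 4.2.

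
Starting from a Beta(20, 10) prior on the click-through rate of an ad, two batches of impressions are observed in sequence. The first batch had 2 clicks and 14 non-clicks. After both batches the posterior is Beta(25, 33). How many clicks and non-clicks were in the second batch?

Sequential conjugate updates are equivalent to a single update on the pooled data, so total successes = posterior α − prior α and total failures = posterior β − prior β.
Total across both batches: 25−20=5 clicks, 33−10=23 non-clicks.
Subtract the first batch: 5−2=3 clicks and 23−14=9 non-clicks.

3 clicks and 9 non-clicks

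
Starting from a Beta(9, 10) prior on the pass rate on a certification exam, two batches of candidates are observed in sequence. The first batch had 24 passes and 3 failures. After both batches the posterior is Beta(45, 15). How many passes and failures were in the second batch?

12 passes and 2 failures

Sequential conjugate updates are equivalent to a single update on the pooled data, so total successes = posterior α − prior α and total failures = posterior β − prior β.
Total across both batches: 45−9=36 passes, 15−10=5 failures.
Subtract the first batch: 36−24=12 passes and 5−3=2 failures.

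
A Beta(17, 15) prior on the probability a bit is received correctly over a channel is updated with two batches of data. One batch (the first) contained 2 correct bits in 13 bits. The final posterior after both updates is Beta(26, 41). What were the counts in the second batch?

Sequential conjugate updates are equivalent to a single update on the pooled data, so total successes = posterior α − prior α and total failures = posterior β − prior β.
Total across both batches: 26−17=9 correct bits, 41−15=26 errors.
Subtract the first batch: 9−2=7 correct bits and 26−11=15 errors.

7 correct bits and 15 errors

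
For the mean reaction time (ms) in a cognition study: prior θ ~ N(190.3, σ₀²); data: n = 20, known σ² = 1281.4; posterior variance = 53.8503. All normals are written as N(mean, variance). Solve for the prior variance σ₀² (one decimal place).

Posterior precision equals prior precision plus data precision: 1/σ_n² = 1/σ₀² + n/σ².
So 1/σ₀² = 1/53.8503 − 20/1281.4 = 0.018570 − 0.015608 = 0.002962.
Hence σ₀² = 1/0.002962 ≈ 337.6.

σ₀² = 337.6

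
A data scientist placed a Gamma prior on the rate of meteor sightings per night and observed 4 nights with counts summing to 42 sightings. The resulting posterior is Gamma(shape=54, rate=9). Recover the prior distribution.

Gamma(shape=12, rate=5)

A Gamma(α, β) prior (rate parametrization) on a Poisson rate with n observations summing to S gives posterior Gamma(α+S, β+n).
So α = 54 − 42 = 12 and β = 9 − 4 = 5.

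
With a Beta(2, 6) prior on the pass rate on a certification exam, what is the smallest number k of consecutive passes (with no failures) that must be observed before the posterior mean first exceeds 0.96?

k = 143

After k passes and 0 failures the posterior is Beta(2+k, 6), with mean (2+k)/(2+6+k).
Set (2+k)/(8+k) > 0.96 and solve: k > (0.96·8 − 2)/(1 − 0.96) = 142.000.
The smallest integer exceeding 142.000 is 143.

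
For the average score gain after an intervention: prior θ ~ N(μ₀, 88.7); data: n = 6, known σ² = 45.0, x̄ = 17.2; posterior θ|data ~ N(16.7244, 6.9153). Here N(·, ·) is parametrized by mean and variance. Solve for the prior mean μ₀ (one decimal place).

The posterior mean is a precision-weighted average: μ_n = (τ₀μ₀ + τ_data·x̄)/(τ₀+τ_data), with τ₀=1/σ₀² and τ_data=n/σ².
Here τ₀ = 1/88.7 = 0.011274 and τ_data = 6/45.0 = 0.133333, so τ_n = 0.144607.
Rearranging for μ₀: μ₀ = (μ_n·τ_n − τ_data·x̄)/τ₀ = (16.7244·0.144607 − 0.133333·17.2) / 0.011274 = 0.125138/0.011274 ≈ 11.1.

μ₀ = 11.1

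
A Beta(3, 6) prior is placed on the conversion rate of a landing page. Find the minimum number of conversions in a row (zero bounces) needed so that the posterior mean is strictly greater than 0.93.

After k conversions and 0 bounces the posterior is Beta(3+k, 6), with mean (3+k)/(3+6+k).
Set (3+k)/(9+k) > 0.93 and solve: k > (0.93·9 − 3)/(1 − 0.93) = 76.714.
The smallest integer exceeding 76.714 is 77.

k = 77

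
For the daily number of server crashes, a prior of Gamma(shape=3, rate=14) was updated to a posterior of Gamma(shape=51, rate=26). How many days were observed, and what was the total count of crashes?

A Gamma(α, β) prior (rate parametrization) on a Poisson rate with n observations summing to S gives posterior Gamma(α+S, β+n).
Matching: Σxᵢ = 51 − 3 = 48 and n = 26 − 14 = 12.

n = 12 days with total 48 crashes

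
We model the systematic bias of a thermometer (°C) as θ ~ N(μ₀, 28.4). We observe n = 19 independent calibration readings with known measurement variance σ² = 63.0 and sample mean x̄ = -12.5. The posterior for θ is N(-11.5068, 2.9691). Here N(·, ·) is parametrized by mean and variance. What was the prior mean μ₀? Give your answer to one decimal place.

With known observation variance, the Normal–Normal posterior has precision τ_n = τ₀ + n/σ² and mean μ_n = (τ₀μ₀ + (n/σ²)x̄)/τ_n.
Here τ₀ = 1/28.4 = 0.035211 and τ_data = 19/63.0 = 0.301587, so τ_n = 0.336798.
Rearranging for μ₀: μ₀ = (μ_n·τ_n − τ_data·x̄)/τ₀ = (-11.5068·0.336798 − 0.301587·-12.5) / 0.035211 = -0.105630/0.035211 ≈ -3.0.

μ₀ = -3.0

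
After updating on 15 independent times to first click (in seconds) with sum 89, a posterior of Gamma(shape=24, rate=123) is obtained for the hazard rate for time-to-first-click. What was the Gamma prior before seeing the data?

For an exponential likelihood with a Gamma(α, β) prior on the rate, n observations with total T give posterior Gamma(α+n, β+T).
So α = 24 − 15 = 9 and β = 123 − 89 = 34.

Gamma(shape=9, rate=34)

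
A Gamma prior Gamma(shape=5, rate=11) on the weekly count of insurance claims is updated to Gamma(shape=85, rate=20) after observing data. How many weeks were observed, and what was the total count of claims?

A Gamma(α, β) prior (rate parametrization) on a Poisson rate with n observations summing to S gives posterior Gamma(α+S, β+n).
Matching: Σxᵢ = 85 − 5 = 80 and n = 20 − 11 = 9.

n = 9 weeks with total 80 claims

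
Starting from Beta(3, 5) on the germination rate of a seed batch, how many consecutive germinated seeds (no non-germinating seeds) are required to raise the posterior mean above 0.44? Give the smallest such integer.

k = 1

After k germinated seeds and 0 non-germinating seeds the posterior is Beta(3+k, 5), with mean (3+k)/(3+5+k).
Set (3+k)/(8+k) > 0.44 and solve: k > (0.44·8 − 3)/(1 − 0.44) = 0.929.
The smallest integer exceeding 0.929 is 1, and checking k=1: (4)/(9) = 0.4444 > 0.44.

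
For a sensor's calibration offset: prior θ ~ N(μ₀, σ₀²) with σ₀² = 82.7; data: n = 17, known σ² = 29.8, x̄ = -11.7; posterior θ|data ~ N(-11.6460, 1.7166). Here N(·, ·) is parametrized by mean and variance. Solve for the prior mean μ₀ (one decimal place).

With known observation variance, the Normal–Normal posterior has precision τ_n = τ₀ + n/σ² and mean μ_n = (τ₀μ₀ + (n/σ²)x̄)/τ_n.
Here τ₀ = 1/82.7 = 0.012092 and τ_data = 17/29.8 = 0.570470, so τ_n = 0.582562.
Rearranging for μ₀: μ₀ = (μ_n·τ_n − τ_data·x̄)/τ₀ = (-11.6460·0.582562 − 0.570470·-11.7) / 0.012092 = -0.110018/0.012092 ≈ -9.1.

μ₀ = -9.1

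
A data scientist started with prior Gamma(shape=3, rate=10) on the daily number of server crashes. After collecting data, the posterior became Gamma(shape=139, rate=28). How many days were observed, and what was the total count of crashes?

A Gamma(α, β) prior (rate parametrization) on a Poisson rate with n observations summing to S gives posterior Gamma(α+S, β+n).
Matching: Σxᵢ = 139 − 3 = 136 and n = 28 − 10 = 18.

n = 18 days with total 136 crashes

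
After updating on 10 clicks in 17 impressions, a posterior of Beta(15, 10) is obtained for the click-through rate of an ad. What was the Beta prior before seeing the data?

Beta(5, 3)

Beta is conjugate to the binomial likelihood: posterior = Beta(a+s, b+f).
Subtract the data counts: 15−10=5, 10−7=3.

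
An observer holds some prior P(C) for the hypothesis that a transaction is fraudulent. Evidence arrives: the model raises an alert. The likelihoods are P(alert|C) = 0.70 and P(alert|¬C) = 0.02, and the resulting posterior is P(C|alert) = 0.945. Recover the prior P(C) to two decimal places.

P(C) = 0.33

In odds form, posterior odds = prior odds × likelihood ratio, so prior odds = posterior odds ÷ LR.
Posterior odds = 0.945/(1−0.945) = 17.1818. LR = 0.70/0.02 = 35.0000.
Prior odds = 17.1818/35.0000 = 0.4909, so P(C) = 0.4909/(1+0.4909) ≈ 0.33.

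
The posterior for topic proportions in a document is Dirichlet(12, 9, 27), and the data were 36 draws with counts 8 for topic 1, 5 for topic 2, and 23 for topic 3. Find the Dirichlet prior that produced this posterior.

Dirichlet(4, 4, 4)

For a Dirichlet(α) prior with multinomial counts c, the posterior is Dirichlet(α + c) componentwise.
Subtract each count from the matching posterior parameter: 12−8=4, 9−5=4, 27−23=4.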